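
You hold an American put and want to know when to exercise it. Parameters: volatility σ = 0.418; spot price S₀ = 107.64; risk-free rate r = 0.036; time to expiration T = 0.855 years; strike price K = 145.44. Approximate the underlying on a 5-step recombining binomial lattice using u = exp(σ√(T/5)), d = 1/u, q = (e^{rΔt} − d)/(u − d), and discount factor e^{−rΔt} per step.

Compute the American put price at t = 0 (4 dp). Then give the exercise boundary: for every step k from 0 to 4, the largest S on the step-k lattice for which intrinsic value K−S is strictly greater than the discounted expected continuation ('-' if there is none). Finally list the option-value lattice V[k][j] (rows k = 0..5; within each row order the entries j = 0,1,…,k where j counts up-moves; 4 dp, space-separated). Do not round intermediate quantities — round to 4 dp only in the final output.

Δt=0.17100, u=1.18869, d=0.84126, q=0.47467, disc=e^(-rΔt)=0.99386
k=5 terminal: V=max(K-S,0) → 100.0845 81.3533 54.8865 17.4894 0.0000 0.0000
k=4: j=0 S=53.9137 intr=91.5263 cont=90.6337 V=91.5263[EX]; j=1 S=76.1792 intr=69.2608 cont=68.3682 V=69.2608[EX]; j=2 S=107.6400 intr=37.8000 cont=36.9074 V=37.8000[EX]; j=3 S=152.0936 intr=0.0000 cont=9.1314 V=9.1314[hold]; j=4 S=214.9059 intr=0.0000 cont=0.0000 V=0.0000[hold]  S*(4)=107.6400
k=3: j=0 S=64.0867 intr=81.3533 cont=80.4607 V=81.3533[EX]; j=1 S=90.5535 intr=54.8865 cont=53.9940 V=54.8865[EX]; j=2 S=127.9506 intr=17.4894 cont=24.0435 V=24.0435[hold]; j=3 S=180.7922 intr=0.0000 cont=4.7676 V=4.7676[hold]  S*(3)=90.5535
k=2: j=0 S=76.1792 intr=69.2608 cont=68.3682 V=69.2608[EX]; j=1 S=107.6400 intr=37.8000 cont=39.9993 V=39.9993[hold]; j=2 S=152.0936 intr=0.0000 cont=14.8024 V=14.8024[hold]  S*(2)=76.1792
k=1: j=0 S=90.5535 intr=54.8865 cont=55.0315 V=55.0315[hold]; j=1 S=127.9506 intr=17.4894 cont=27.8671 V=27.8671[hold]  S*(1)=-
k=0: j=0 S=107.6400 intr=37.8000 cont=41.8788 V=41.8788[hold]  S*(0)=-

price = 41.8788
boundary = - - 76.1792 90.5535 107.6400
tree:
41.8788
55.0315 27.8671
69.2608 39.9993 14.8024
81.3533 54.8865 24.0435 4.7676
91.5263 69.2608 37.8000 9.1314 0.0000
100.0845 81.3533 54.8865 17.4894 0.0000 0.0000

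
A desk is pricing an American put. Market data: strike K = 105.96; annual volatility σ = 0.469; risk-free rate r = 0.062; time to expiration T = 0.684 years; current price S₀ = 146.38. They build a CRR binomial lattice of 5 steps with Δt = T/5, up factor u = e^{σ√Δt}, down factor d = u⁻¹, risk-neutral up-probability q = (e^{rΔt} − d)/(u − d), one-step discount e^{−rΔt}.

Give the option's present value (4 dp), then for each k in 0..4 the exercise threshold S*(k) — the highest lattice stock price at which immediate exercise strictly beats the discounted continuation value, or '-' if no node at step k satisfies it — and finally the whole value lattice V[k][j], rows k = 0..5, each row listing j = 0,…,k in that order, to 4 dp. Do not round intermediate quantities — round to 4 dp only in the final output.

price = 4.8346
boundary = - - - - 73.1374
tree:
4.8346
8.1655 1.3286
13.4771 2.5826 0.0000
21.5414 5.0202 0.0000 0.0000
32.8226 9.7585 0.0000 0.0000 0.0000
44.4701 18.9689 0.0000 0.0000 0.0000 0.0000

Δt=0.13680, u=1.18942, d=0.84075, q=0.48117, disc=e^(-rΔt)=0.99155
k=5 terminal: V=max(K-S,0) → 44.4701 18.9689 0.0000 0.0000 0.0000 0.0000
k=4: j=0 S=73.1374 intr=32.8226 cont=31.9277 V=32.8226[EX]; j=1 S=103.4691 intr=2.4909 cont=9.7585 V=9.7585[hold]; j=2 S=146.3800 intr=0.0000 cont=0.0000 V=0.0000[hold]; j=3 S=207.0870 intr=0.0000 cont=0.0000 V=0.0000[hold]; j=4 S=292.9706 intr=0.0000 cont=0.0000 V=0.0000[hold]  S*(4)=73.1374
k=3: j=0 S=86.9911 intr=18.9689 cont=21.5414 V=21.5414[hold]; j=1 S=123.0683 intr=0.0000 cont=5.0202 V=5.0202[hold]; j=2 S=174.1074 intr=0.0000 cont=0.0000 V=0.0000[hold]; j=3 S=246.3137 intr=0.0000 cont=0.0000 V=0.0000[hold]  S*(3)=-
k=2: j=0 S=103.4691 intr=2.4909 cont=13.4771 V=13.4771[hold]; j=1 S=146.3800 intr=0.0000 cont=2.5826 V=2.5826[hold]; j=2 S=207.0870 intr=0.0000 cont=0.0000 V=0.0000[hold]  S*(2)=-
k=1: j=0 S=123.0683 intr=0.0000 cont=8.1655 V=8.1655[hold]; j=1 S=174.1074 intr=0.0000 cont=1.3286 V=1.3286[hold]  S*(1)=-
k=0: j=0 S=146.3800 intr=0.0000 cont=4.8346 V=4.8346[hold]  S*(0)=-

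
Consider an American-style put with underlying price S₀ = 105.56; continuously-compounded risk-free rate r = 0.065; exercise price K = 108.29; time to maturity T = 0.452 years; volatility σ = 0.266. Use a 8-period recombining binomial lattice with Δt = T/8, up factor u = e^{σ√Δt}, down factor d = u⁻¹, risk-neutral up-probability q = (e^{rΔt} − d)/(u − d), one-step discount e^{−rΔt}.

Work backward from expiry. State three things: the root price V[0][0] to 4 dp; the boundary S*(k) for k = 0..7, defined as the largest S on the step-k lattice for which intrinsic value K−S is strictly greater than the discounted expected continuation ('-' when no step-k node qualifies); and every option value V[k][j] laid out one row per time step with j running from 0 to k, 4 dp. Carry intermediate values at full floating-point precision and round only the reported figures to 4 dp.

price = 7.8016
boundary = - - - 87.3215 81.9713 87.3215 93.0209 99.0923
tree:
7.8016
11.2146 4.6211
15.6118 7.1251 2.2798
20.9685 10.6442 3.8391 0.8175
26.3187 15.2987 6.3068 1.5266 0.1510
31.3411 20.9685 10.0318 2.8196 0.3113 0.0000
36.0557 26.3187 15.2691 5.1374 0.6420 0.0000 0.0000
40.4815 31.3411 20.9685 9.1977 1.3239 0.0000 0.0000 0.0000
44.6362 36.0557 26.3187 15.2691 2.7300 0.0000 0.0000 0.0000 0.0000

Δt=0.05650  u=1.06527  d=0.93873  q=0.51327  discount=0.99633
step 8 (expiry): payoffs max(K−S,0) = 44.6362 36.0557 26.3187 15.2691 2.7300 0.0000 0.0000 0.0000 0.0000
step 7: (k=7,j=0): S=67.8085, (K−S)⁺=40.4815, hold=40.0846 ⇒ V=40.4815 exercise | (k=7,j=1): S=76.9489, (K−S)⁺=31.3411, hold=30.9441 ⇒ V=31.3411 exercise | (k=7,j=2): S=87.3215, (K−S)⁺=20.9685, hold=20.5715 ⇒ V=20.9685 exercise | (k=7,j=3): S=99.0923, (K−S)⁺=9.1977, hold=8.8007 ⇒ V=9.1977 exercise | (k=7,j=4): S=112.4498, (K−S)⁺=0.0000, hold=1.3239 ⇒ V=1.3239 continue | (k=7,j=5): S=127.6079, (K−S)⁺=0.0000, hold=0.0000 ⇒ V=0.0000 continue | (k=7,j=6): S=144.8092, (K−S)⁺=0.0000, hold=0.0000 ⇒ V=0.0000 continue | (k=7,j=7): S=164.3292, (K−S)⁺=0.0000, hold=0.0000 ⇒ V=0.0000 continue  boundary S*=99.0923
step 6: (k=6,j=0): S=72.2343, (K−S)⁺=36.0557, hold=35.6588 ⇒ V=36.0557 exercise | (k=6,j=1): S=81.9713, (K−S)⁺=26.3187, hold=25.9217 ⇒ V=26.3187 exercise | (k=6,j=2): S=93.0209, (K−S)⁺=15.2691, hold=14.8721 ⇒ V=15.2691 exercise | (k=6,j=3): S=105.5600, (K−S)⁺=2.7300, hold=5.1374 ⇒ V=5.1374 continue | (k=6,j=4): S=119.7893, (K−S)⁺=0.0000, hold=0.6420 ⇒ V=0.6420 continue | (k=6,j=5): S=135.9367, (K−S)⁺=0.0000, hold=0.0000 ⇒ V=0.0000 continue | (k=6,j=6): S=154.2608, (K−S)⁺=0.0000, hold=0.0000 ⇒ V=0.0000 continue  boundary S*=93.0209
step 5: (k=5,j=0): S=76.9489, (K−S)⁺=31.3411, hold=30.9441 ⇒ V=31.3411 exercise | (k=5,j=1): S=87.3215, (K−S)⁺=20.9685, hold=20.5715 ⇒ V=20.9685 exercise | (k=5,j=2): S=99.0923, (K−S)⁺=9.1977, hold=10.0318 ⇒ V=10.0318 continue | (k=5,j=3): S=112.4498, (K−S)⁺=0.0000, hold=2.8196 ⇒ V=2.8196 continue | (k=5,j=4): S=127.6079, (K−S)⁺=0.0000, hold=0.3113 ⇒ V=0.3113 continue | (k=5,j=5): S=144.8092, (K−S)⁺=0.0000, hold=0.0000 ⇒ V=0.0000 continue  boundary S*=87.3215
step 4: (k=4,j=0): S=81.9713, (K−S)⁺=26.3187, hold=25.9217 ⇒ V=26.3187 exercise | (k=4,j=1): S=93.0209, (K−S)⁺=15.2691, hold=15.2987 ⇒ V=15.2987 continue | (k=4,j=2): S=105.5600, (K−S)⁺=2.7300, hold=6.3068 ⇒ V=6.3068 continue | (k=4,j=3): S=119.7893, (K−S)⁺=0.0000, hold=1.5266 ⇒ V=1.5266 continue | (k=4,j=4): S=135.9367, (K−S)⁺=0.0000, hold=0.1510 ⇒ V=0.1510 continue  boundary S*=81.9713
step 3: (k=3,j=0): S=87.3215, (K−S)⁺=20.9685, hold=20.5866 ⇒ V=20.9685 exercise | (k=3,j=1): S=99.0923, (K−S)⁺=9.1977, hold=10.6442 ⇒ V=10.6442 continue | (k=3,j=2): S=112.4498, (K−S)⁺=0.0000, hold=3.8391 ⇒ V=3.8391 continue | (k=3,j=3): S=127.6079, (K−S)⁺=0.0000, hold=0.8175 ⇒ V=0.8175 continue  boundary S*=87.3215
step 2: (k=2,j=0): S=93.0209, (K−S)⁺=15.2691, hold=15.6118 ⇒ V=15.6118 continue | (k=2,j=1): S=105.5600, (K−S)⁺=2.7300, hold=7.1251 ⇒ V=7.1251 continue | (k=2,j=2): S=119.7893, (K−S)⁺=0.0000, hold=2.2798 ⇒ V=2.2798 continue  boundary S*=-
step 1: (k=1,j=0): S=99.0923, (K−S)⁺=9.1977, hold=11.2146 ⇒ V=11.2146 continue | (k=1,j=1): S=112.4498, (K−S)⁺=0.0000, hold=4.6211 ⇒ V=4.6211 continue  boundary S*=-
step 0: (k=0,j=0): S=105.5600, (K−S)⁺=2.7300, hold=7.8016 ⇒ V=7.8016 continue  boundary S*=-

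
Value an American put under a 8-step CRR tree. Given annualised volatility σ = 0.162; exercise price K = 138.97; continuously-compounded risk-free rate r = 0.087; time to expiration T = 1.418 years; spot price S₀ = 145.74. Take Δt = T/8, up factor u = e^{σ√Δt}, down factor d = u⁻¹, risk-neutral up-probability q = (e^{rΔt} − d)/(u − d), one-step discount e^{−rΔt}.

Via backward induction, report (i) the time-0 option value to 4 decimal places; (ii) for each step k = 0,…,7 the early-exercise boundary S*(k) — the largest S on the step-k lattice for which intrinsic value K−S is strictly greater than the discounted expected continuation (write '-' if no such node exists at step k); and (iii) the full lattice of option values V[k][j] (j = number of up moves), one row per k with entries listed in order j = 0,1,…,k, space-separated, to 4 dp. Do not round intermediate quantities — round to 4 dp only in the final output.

price = 3.5694
boundary = - - 127.1563 118.7729 127.1563 118.7729 127.1563 118.7729
tree:
3.5694
6.5935 1.6192
11.8137 3.2383 0.5676
20.1971 6.2956 1.2570 0.1166
28.0278 11.8137 2.7313 0.2936 0.0000
35.3422 20.1971 5.7849 0.7394 0.0000 0.0000
42.1744 28.0278 11.8137 1.8623 0.0000 0.0000 0.0000
48.5561 35.3422 20.1971 4.6905 0.0000 0.0000 0.0000 0.0000
54.5171 42.1744 28.0278 11.8137 0.0000 0.0000 0.0000 0.0000 0.0000

Δt=0.17725  u=1.07058  d=0.93407  q=0.59679  discount=0.98470
step 8 (expiry): payoffs max(K−S,0) = 54.5171 42.1744 28.0278 11.8137 0.0000 0.0000 0.0000 0.0000 0.0000
step 7: (k=7,j=0): S=90.4139, (K−S)⁺=48.5561, hold=46.4295 ⇒ V=48.5561 exercise | (k=7,j=1): S=103.6278, (K−S)⁺=35.3422, hold=33.2156 ⇒ V=35.3422 exercise | (k=7,j=2): S=118.7729, (K−S)⁺=20.1971, hold=18.0705 ⇒ V=20.1971 exercise | (k=7,j=3): S=136.1314, (K−S)⁺=2.8386, hold=4.6905 ⇒ V=4.6905 continue | (k=7,j=4): S=156.0268, (K−S)⁺=0.0000, hold=0.0000 ⇒ V=0.0000 continue | (k=7,j=5): S=178.8300, (K−S)⁺=0.0000, hold=0.0000 ⇒ V=0.0000 continue | (k=7,j=6): S=204.9657, (K−S)⁺=0.0000, hold=0.0000 ⇒ V=0.0000 continue | (k=7,j=7): S=234.9212, (K−S)⁺=0.0000, hold=0.0000 ⇒ V=0.0000 continue  boundary S*=118.7729
step 6: (k=6,j=0): S=96.7956, (K−S)⁺=42.1744, hold=40.0478 ⇒ V=42.1744 exercise | (k=6,j=1): S=110.9422, (K−S)⁺=28.0278, hold=25.9012 ⇒ V=28.0278 exercise | (k=6,j=2): S=127.1563, (K−S)⁺=11.8137, hold=10.7754 ⇒ V=11.8137 exercise | (k=6,j=3): S=145.7400, (K−S)⁺=0.0000, hold=1.8623 ⇒ V=1.8623 continue | (k=6,j=4): S=167.0397, (K−S)⁺=0.0000, hold=0.0000 ⇒ V=0.0000 continue | (k=6,j=5): S=191.4524, (K−S)⁺=0.0000, hold=0.0000 ⇒ V=0.0000 continue | (k=6,j=6): S=219.4329, (K−S)⁺=0.0000, hold=0.0000 ⇒ V=0.0000 continue  boundary S*=127.1563
step 5: (k=5,j=0): S=103.6278, (K−S)⁺=35.3422, hold=33.2156 ⇒ V=35.3422 exercise | (k=5,j=1): S=118.7729, (K−S)⁺=20.1971, hold=18.0705 ⇒ V=20.1971 exercise | (k=5,j=2): S=136.1314, (K−S)⁺=2.8386, hold=5.7849 ⇒ V=5.7849 continue | (k=5,j=3): S=156.0268, (K−S)⁺=0.0000, hold=0.7394 ⇒ V=0.7394 continue | (k=5,j=4): S=178.8300, (K−S)⁺=0.0000, hold=0.0000 ⇒ V=0.0000 continue | (k=5,j=5): S=204.9657, (K−S)⁺=0.0000, hold=0.0000 ⇒ V=0.0000 continue  boundary S*=118.7729
step 4: (k=4,j=0): S=110.9422, (K−S)⁺=28.0278, hold=25.9012 ⇒ V=28.0278 exercise | (k=4,j=1): S=127.1563, (K−S)⁺=11.8137, hold=11.4186 ⇒ V=11.8137 exercise | (k=4,j=2): S=145.7400, (K−S)⁺=0.0000, hold=2.7313 ⇒ V=2.7313 continue | (k=4,j=3): S=167.0397, (K−S)⁺=0.0000, hold=0.2936 ⇒ V=0.2936 continue | (k=4,j=4): S=191.4524, (K−S)⁺=0.0000, hold=0.0000 ⇒ V=0.0000 continue  boundary S*=127.1563
step 3: (k=3,j=0): S=118.7729, (K−S)⁺=20.1971, hold=18.0705 ⇒ V=20.1971 exercise | (k=3,j=1): S=136.1314, (K−S)⁺=2.8386, hold=6.2956 ⇒ V=6.2956 continue | (k=3,j=2): S=156.0268, (K−S)⁺=0.0000, hold=1.2570 ⇒ V=1.2570 continue | (k=3,j=3): S=178.8300, (K−S)⁺=0.0000, hold=0.1166 ⇒ V=0.1166 continue  boundary S*=118.7729
step 2: (k=2,j=0): S=127.1563, (K−S)⁺=11.8137, hold=11.7187 ⇒ V=11.8137 exercise | (k=2,j=1): S=145.7400, (K−S)⁺=0.0000, hold=3.2383 ⇒ V=3.2383 continue | (k=2,j=2): S=167.0397, (K−S)⁺=0.0000, hold=0.5676 ⇒ V=0.5676 continue  boundary S*=127.1563
step 1: (k=1,j=0): S=136.1314, (K−S)⁺=2.8386, hold=6.5935 ⇒ V=6.5935 continue | (k=1,j=1): S=156.0268, (K−S)⁺=0.0000, hold=1.6192 ⇒ V=1.6192 continue  boundary S*=-
step 0: (k=0,j=0): S=145.7400, (K−S)⁺=0.0000, hold=3.5694 ⇒ V=3.5694 continue  boundary S*=-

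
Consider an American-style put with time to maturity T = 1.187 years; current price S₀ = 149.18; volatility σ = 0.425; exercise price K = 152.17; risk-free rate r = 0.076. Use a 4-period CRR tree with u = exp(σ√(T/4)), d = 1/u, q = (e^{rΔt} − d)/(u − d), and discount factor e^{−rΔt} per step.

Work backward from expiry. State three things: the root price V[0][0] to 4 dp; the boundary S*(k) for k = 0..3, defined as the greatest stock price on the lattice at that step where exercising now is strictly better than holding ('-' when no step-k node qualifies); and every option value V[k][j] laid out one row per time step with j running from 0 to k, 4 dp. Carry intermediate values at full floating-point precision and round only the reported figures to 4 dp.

params: Δt=0.29675 u=1.26051 d=0.79333 q=0.49120 e^(-rΔt)=0.97770
t_4 payoffs: 93.0788 58.2805 2.9900 0.0000 0.0000
t_3: node(3,0) S=74.4852 payoff=77.6848 vs cont=74.2913 → 77.6848 [stop]  node(3,1) S=118.3488 payoff=33.8212 vs cont=30.4278 → 33.8212 [stop]  node(3,2) S=188.0431 payoff=0.0000 vs cont=1.4874 → 1.4874 [wait]  node(3,3) S=298.7798 payoff=0.0000 vs cont=0.0000 → 0.0000 [wait]  ⇒ S*(3)=118.3488
t_2: node(2,0) S=93.8895 payoff=58.2805 vs cont=54.8871 → 58.2805 [stop]  node(2,1) S=149.1800 payoff=2.9900 vs cont=17.5388 → 17.5388 [wait]  node(2,2) S=237.0306 payoff=0.0000 vs cont=0.7399 → 0.7399 [wait]  ⇒ S*(2)=93.8895
t_1: node(1,0) S=118.3488 payoff=33.8212 vs cont=37.4148 → 37.4148 [wait]  node(1,1) S=188.0431 payoff=0.0000 vs cont=9.0801 → 9.0801 [wait]  ⇒ S*(1)=-
t_0: node(0,0) S=149.1800 payoff=2.9900 vs cont=22.9727 → 22.9727 [wait]  ⇒ S*(0)=-

price = 22.9727
boundary = - - 93.8895 118.3488
tree:
22.9727
37.4148 9.0801
58.2805 17.5388 0.7399
77.6848 33.8212 1.4874 0.0000
93.0788 58.2805 2.9900 0.0000 0.0000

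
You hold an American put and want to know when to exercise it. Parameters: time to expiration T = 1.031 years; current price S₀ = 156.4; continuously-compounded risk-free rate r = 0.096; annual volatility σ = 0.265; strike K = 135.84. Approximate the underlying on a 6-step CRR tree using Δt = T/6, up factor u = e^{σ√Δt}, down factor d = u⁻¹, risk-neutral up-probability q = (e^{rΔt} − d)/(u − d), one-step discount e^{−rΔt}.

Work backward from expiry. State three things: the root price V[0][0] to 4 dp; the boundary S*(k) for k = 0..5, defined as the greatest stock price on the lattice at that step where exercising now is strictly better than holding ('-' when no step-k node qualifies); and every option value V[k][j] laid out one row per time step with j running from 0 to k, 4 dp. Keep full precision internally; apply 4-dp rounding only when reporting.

price = 4.5753
boundary = - - - 112.4903 100.7878 112.4903
tree:
4.5753
8.1374 1.7775
14.0476 3.5118 0.4016
23.3497 6.8050 0.9035 0.0000
35.0522 12.8442 2.0327 0.0000 0.0000
45.5373 23.3497 4.5730 0.0000 0.0000 0.0000
54.9316 35.0522 10.2884 0.0000 0.0000 0.0000 0.0000

Δt=0.17183  u=1.11611  d=0.89597  q=0.54812  discount=0.98364
step 6 (expiry): payoffs max(K−S,0) = 54.9316 35.0522 10.2884 0.0000 0.0000 0.0000 0.0000
step 5: (k=5,j=0): S=90.3027, (K−S)⁺=45.5373, hold=43.3149 ⇒ V=45.5373 exercise | (k=5,j=1): S=112.4903, (K−S)⁺=23.3497, hold=21.1272 ⇒ V=23.3497 exercise | (k=5,j=2): S=140.1295, (K−S)⁺=0.0000, hold=4.5730 ⇒ V=4.5730 continue | (k=5,j=3): S=174.5597, (K−S)⁺=0.0000, hold=0.0000 ⇒ V=0.0000 continue | (k=5,j=4): S=217.4495, (K−S)⁺=0.0000, hold=0.0000 ⇒ V=0.0000 continue | (k=5,j=5): S=270.8774, (K−S)⁺=0.0000, hold=0.0000 ⇒ V=0.0000 continue  boundary S*=112.4903
step 4: (k=4,j=0): S=100.7878, (K−S)⁺=35.0522, hold=32.8298 ⇒ V=35.0522 exercise | (k=4,j=1): S=125.5516, (K−S)⁺=10.2884, hold=12.8442 ⇒ V=12.8442 continue | (k=4,j=2): S=156.4000, (K−S)⁺=0.0000, hold=2.0327 ⇒ V=2.0327 continue | (k=4,j=3): S=194.8279, (K−S)⁺=0.0000, hold=0.0000 ⇒ V=0.0000 continue | (k=4,j=4): S=242.6976, (K−S)⁺=0.0000, hold=0.0000 ⇒ V=0.0000 continue  boundary S*=100.7878
step 3: (k=3,j=0): S=112.4903, (K−S)⁺=23.3497, hold=22.5052 ⇒ V=23.3497 exercise | (k=3,j=1): S=140.1295, (K−S)⁺=0.0000, hold=6.8050 ⇒ V=6.8050 continue | (k=3,j=2): S=174.5597, (K−S)⁺=0.0000, hold=0.9035 ⇒ V=0.9035 continue | (k=3,j=3): S=217.4495, (K−S)⁺=0.0000, hold=0.0000 ⇒ V=0.0000 continue  boundary S*=112.4903
step 2: (k=2,j=0): S=125.5516, (K−S)⁺=10.2884, hold=14.0476 ⇒ V=14.0476 continue | (k=2,j=1): S=156.4000, (K−S)⁺=0.0000, hold=3.5118 ⇒ V=3.5118 continue | (k=2,j=2): S=194.8279, (K−S)⁺=0.0000, hold=0.4016 ⇒ V=0.4016 continue  boundary S*=-
step 1: (k=1,j=0): S=140.1295, (K−S)⁺=0.0000, hold=8.1374 ⇒ V=8.1374 continue | (k=1,j=1): S=174.5597, (K−S)⁺=0.0000, hold=1.7775 ⇒ V=1.7775 continue  boundary S*=-
step 0: (k=0,j=0): S=156.4000, (K−S)⁺=0.0000, hold=4.5753 ⇒ V=4.5753 continue  boundary S*=-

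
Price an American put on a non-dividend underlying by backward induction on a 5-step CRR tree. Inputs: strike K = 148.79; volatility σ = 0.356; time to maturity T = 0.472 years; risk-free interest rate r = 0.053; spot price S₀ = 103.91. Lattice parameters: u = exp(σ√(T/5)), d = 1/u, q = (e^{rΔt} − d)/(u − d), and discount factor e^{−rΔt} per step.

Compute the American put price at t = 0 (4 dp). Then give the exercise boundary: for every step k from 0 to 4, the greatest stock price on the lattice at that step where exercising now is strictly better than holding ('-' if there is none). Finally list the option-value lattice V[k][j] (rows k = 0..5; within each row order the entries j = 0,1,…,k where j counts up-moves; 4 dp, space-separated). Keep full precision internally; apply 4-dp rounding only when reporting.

Δt=0.09440, u=1.11559, d=0.89639, q=0.49556, disc=e^(-rΔt)=0.99501
k=5 terminal: V=max(K-S,0) → 88.6529 73.9474 55.6461 32.8695 4.5233 0.0000
k=4: j=0 S=67.0881 intr=81.7019 cont=80.9593 V=81.7019[EX]; j=1 S=83.4933 intr=65.2967 cont=64.5542 V=65.2967[EX]; j=2 S=103.9100 intr=44.8800 cont=44.1374 V=44.8800[EX]; j=3 S=129.3193 intr=19.4707 cont=18.7282 V=19.4707[EX]; j=4 S=160.9419 intr=0.0000 cont=2.2703 V=2.2703[hold]  S*(4)=129.3193
k=3: j=0 S=74.8426 intr=73.9474 cont=73.2049 V=73.9474[EX]; j=1 S=93.1439 intr=55.6461 cont=54.9035 V=55.6461[EX]; j=2 S=115.9205 intr=32.8695 cont=32.1269 V=32.8695[EX]; j=3 S=144.2667 intr=4.5233 cont=10.8922 V=10.8922[hold]  S*(3)=115.9205
k=2: j=0 S=83.4933 intr=65.2967 cont=64.5542 V=65.2967[EX]; j=1 S=103.9100 intr=44.8800 cont=44.1374 V=44.8800[EX]; j=2 S=129.3193 intr=19.4707 cont=21.8686 V=21.8686[hold]  S*(2)=103.9100
k=1: j=0 S=93.1439 intr=55.6461 cont=54.9035 V=55.6461[EX]; j=1 S=115.9205 intr=32.8695 cont=33.3093 V=33.3093[hold]  S*(1)=93.1439
k=0: j=0 S=103.9100 intr=44.8800 cont=44.3543 V=44.8800[EX]  S*(0)=103.9100

price = 44.8800
boundary = 103.9100 93.1439 103.9100 115.9205 129.3193
tree:
44.8800
55.6461 33.3093
65.2967 44.8800 21.8686
73.9474 55.6461 32.8695 10.8922
81.7019 65.2967 44.8800 19.4707 2.2703
88.6529 73.9474 55.6461 32.8695 4.5233 0.0000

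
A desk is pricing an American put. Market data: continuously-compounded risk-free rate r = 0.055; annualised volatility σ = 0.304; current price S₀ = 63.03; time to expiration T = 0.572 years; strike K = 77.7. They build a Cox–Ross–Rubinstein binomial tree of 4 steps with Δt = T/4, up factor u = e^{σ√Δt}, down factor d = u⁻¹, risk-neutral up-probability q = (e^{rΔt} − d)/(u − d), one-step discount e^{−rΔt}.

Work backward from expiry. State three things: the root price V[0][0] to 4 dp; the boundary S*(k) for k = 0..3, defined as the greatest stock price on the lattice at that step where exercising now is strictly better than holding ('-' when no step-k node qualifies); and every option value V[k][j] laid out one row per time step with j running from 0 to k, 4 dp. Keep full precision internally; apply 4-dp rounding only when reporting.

price = 15.0526
boundary = - 56.1851 63.0300 56.1851
tree:
15.0526
21.5149 8.9675
27.6164 14.6700 3.5304
33.0553 21.5149 7.1966 0.0000
37.9036 27.6164 14.6700 0.0000 0.0000

Δt=0.14300, u=1.12183, d=0.89140, q=0.50556, disc=e^(-rΔt)=0.99217
k=4 terminal: V=max(K-S,0) → 37.9036 27.6164 14.6700 0.0000 0.0000
k=3: j=0 S=44.6447 intr=33.0553 cont=32.4466 V=33.0553[EX]; j=1 S=56.1851 intr=21.5149 cont=20.9062 V=21.5149[EX]; j=2 S=70.7088 intr=6.9912 cont=7.1966 V=7.1966[hold]; j=3 S=88.9867 intr=0.0000 cont=0.0000 V=0.0000[hold]  S*(3)=56.1851
k=2: j=0 S=50.0836 intr=27.6164 cont=27.0077 V=27.6164[EX]; j=1 S=63.0300 intr=14.6700 cont=14.1643 V=14.6700[EX]; j=2 S=79.3230 intr=0.0000 cont=3.5304 V=3.5304[hold]  S*(2)=63.0300
k=1: j=0 S=56.1851 intr=21.5149 cont=20.9062 V=21.5149[EX]; j=1 S=70.7088 intr=6.9912 cont=8.9675 V=8.9675[hold]  S*(1)=56.1851
k=0: j=0 S=63.0300 intr=14.6700 cont=15.0526 V=15.0526[hold]  S*(0)=-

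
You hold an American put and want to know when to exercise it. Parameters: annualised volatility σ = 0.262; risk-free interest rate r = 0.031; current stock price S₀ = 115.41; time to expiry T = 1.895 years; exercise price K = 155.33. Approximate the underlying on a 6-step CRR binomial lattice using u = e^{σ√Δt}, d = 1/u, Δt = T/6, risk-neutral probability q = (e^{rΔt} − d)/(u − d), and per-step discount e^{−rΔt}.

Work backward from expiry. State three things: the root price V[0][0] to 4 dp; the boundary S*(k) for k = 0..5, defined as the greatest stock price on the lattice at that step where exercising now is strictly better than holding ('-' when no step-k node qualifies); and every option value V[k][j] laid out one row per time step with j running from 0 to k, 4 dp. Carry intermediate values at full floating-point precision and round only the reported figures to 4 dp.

price = 41.3267
boundary = - 99.6087 85.9708 99.6087 115.4100 133.7179
tree:
41.3267
55.7213 27.5507
69.3592 40.1945 15.2768
81.1298 55.7213 25.2483 5.4694
91.2889 69.3592 39.9200 10.8727 0.0994
100.0571 81.1298 55.7213 21.6121 0.1994 0.0000
107.6247 91.2889 69.3592 39.9200 0.3999 0.0000 0.0000

Δt=0.31583, u=1.15863, d=0.86309, q=0.49655, disc=e^(-rΔt)=0.99026
k=6 terminal: V=max(K-S,0) → 107.6247 91.2889 69.3592 39.9200 0.3999 0.0000 0.0000
k=5: j=0 S=55.2729 intr=100.0571 cont=98.5437 V=100.0571[EX]; j=1 S=74.2002 intr=81.1298 cont=79.6164 V=81.1298[EX]; j=2 S=99.6087 intr=55.7213 cont=54.2079 V=55.7213[EX]; j=3 S=133.7179 intr=21.6121 cont=20.0987 V=21.6121[EX]; j=4 S=179.5072 intr=0.0000 cont=0.1994 V=0.1994[hold]; j=5 S=240.9763 intr=0.0000 cont=0.0000 V=0.0000[hold]  S*(5)=133.7179
k=4: j=0 S=64.0411 intr=91.2889 cont=89.7755 V=91.2889[EX]; j=1 S=85.9708 intr=69.3592 cont=67.8458 V=69.3592[EX]; j=2 S=115.4100 intr=39.9200 cont=38.4066 V=39.9200[EX]; j=3 S=154.9301 intr=0.3999 cont=10.8727 V=10.8727[hold]; j=4 S=207.9831 intr=0.0000 cont=0.0994 V=0.0994[hold]  S*(4)=115.4100
k=3: j=0 S=74.2002 intr=81.1298 cont=79.6164 V=81.1298[EX]; j=1 S=99.6087 intr=55.7213 cont=54.2079 V=55.7213[EX]; j=2 S=133.7179 intr=21.6121 cont=25.2483 V=25.2483[hold]; j=3 S=179.5072 intr=0.0000 cont=5.4694 V=5.4694[hold]  S*(3)=99.6087
k=2: j=0 S=85.9708 intr=69.3592 cont=67.8458 V=69.3592[EX]; j=1 S=115.4100 intr=39.9200 cont=40.1945 V=40.1945[hold]; j=2 S=154.9301 intr=0.3999 cont=15.2768 V=15.2768[hold]  S*(2)=85.9708
k=1: j=0 S=99.6087 intr=55.7213 cont=54.3429 V=55.7213[EX]; j=1 S=133.7179 intr=21.6121 cont=27.5507 V=27.5507[hold]  S*(1)=99.6087
k=0: j=0 S=115.4100 intr=39.9200 cont=41.3267 V=41.3267[hold]  S*(0)=-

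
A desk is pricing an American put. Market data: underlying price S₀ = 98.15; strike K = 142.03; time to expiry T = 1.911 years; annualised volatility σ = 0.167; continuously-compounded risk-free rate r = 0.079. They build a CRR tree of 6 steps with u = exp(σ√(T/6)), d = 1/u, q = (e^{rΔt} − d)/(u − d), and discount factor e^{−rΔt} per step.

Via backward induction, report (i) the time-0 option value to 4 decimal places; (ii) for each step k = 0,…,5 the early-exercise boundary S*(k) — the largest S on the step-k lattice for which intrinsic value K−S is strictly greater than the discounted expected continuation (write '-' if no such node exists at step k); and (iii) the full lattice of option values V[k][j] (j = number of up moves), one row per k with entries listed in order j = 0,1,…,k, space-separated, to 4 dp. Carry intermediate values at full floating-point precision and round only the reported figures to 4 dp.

price = 43.8800
boundary = 98.1500 107.8504 118.5094 130.2219 118.5094 130.2219
tree:
43.8800
52.7079 34.1796
60.7418 43.8800 23.5206
68.0531 52.7079 34.1796 11.8081
74.7067 60.7418 43.8800 23.5206 4.4742
80.7620 68.0531 52.7079 34.1796 11.8081 0.0000
86.2726 74.7067 60.7418 43.8800 23.5206 0.0000 0.0000

Δt=0.31850  u=1.09883  d=0.91006  q=0.61143  discount=0.97515
step 6 (expiry): payoffs max(K−S,0) = 86.2726 74.7067 60.7418 43.8800 23.5206 0.0000 0.0000
step 5: (k=5,j=0): S=61.2680, (K−S)⁺=80.7620, hold=77.2329 ⇒ V=80.7620 exercise | (k=5,j=1): S=73.9769, (K−S)⁺=68.0531, hold=64.5239 ⇒ V=68.0531 exercise | (k=5,j=2): S=89.3221, (K−S)⁺=52.7079, hold=49.1788 ⇒ V=52.7079 exercise | (k=5,j=3): S=107.8504, (K−S)⁺=34.1796, hold=30.6505 ⇒ V=34.1796 exercise | (k=5,j=4): S=130.2219, (K−S)⁺=11.8081, hold=8.9122 ⇒ V=11.8081 exercise | (k=5,j=5): S=157.2341, (K−S)⁺=0.0000, hold=0.0000 ⇒ V=0.0000 continue  boundary S*=130.2219
step 4: (k=4,j=0): S=67.3233, (K−S)⁺=74.7067, hold=71.1776 ⇒ V=74.7067 exercise | (k=4,j=1): S=81.2882, (K−S)⁺=60.7418, hold=57.2127 ⇒ V=60.7418 exercise | (k=4,j=2): S=98.1500, (K−S)⁺=43.8800, hold=40.3509 ⇒ V=43.8800 exercise | (k=4,j=3): S=118.5094, (K−S)⁺=23.5206, hold=19.9915 ⇒ V=23.5206 exercise | (k=4,j=4): S=143.0920, (K−S)⁺=0.0000, hold=4.4742 ⇒ V=4.4742 continue  boundary S*=118.5094
step 3: (k=3,j=0): S=73.9769, (K−S)⁺=68.0531, hold=64.5239 ⇒ V=68.0531 exercise | (k=3,j=1): S=89.3221, (K−S)⁺=52.7079, hold=49.1788 ⇒ V=52.7079 exercise | (k=3,j=2): S=107.8504, (K−S)⁺=34.1796, hold=30.6505 ⇒ V=34.1796 exercise | (k=3,j=3): S=130.2219, (K−S)⁺=11.8081, hold=11.5799 ⇒ V=11.8081 exercise  boundary S*=130.2219
step 2: (k=2,j=0): S=81.2882, (K−S)⁺=60.7418, hold=57.2127 ⇒ V=60.7418 exercise | (k=2,j=1): S=98.1500, (K−S)⁺=43.8800, hold=40.3509 ⇒ V=43.8800 exercise | (k=2,j=2): S=118.5094, (K−S)⁺=23.5206, hold=19.9915 ⇒ V=23.5206 exercise  boundary S*=118.5094
step 1: (k=1,j=0): S=89.3221, (K−S)⁺=52.7079, hold=49.1788 ⇒ V=52.7079 exercise | (k=1,j=1): S=107.8504, (K−S)⁺=34.1796, hold=30.6505 ⇒ V=34.1796 exercise  boundary S*=107.8504
step 0: (k=0,j=0): S=98.1500, (K−S)⁺=43.8800, hold=40.3509 ⇒ V=43.8800 exercise  boundary S*=98.1500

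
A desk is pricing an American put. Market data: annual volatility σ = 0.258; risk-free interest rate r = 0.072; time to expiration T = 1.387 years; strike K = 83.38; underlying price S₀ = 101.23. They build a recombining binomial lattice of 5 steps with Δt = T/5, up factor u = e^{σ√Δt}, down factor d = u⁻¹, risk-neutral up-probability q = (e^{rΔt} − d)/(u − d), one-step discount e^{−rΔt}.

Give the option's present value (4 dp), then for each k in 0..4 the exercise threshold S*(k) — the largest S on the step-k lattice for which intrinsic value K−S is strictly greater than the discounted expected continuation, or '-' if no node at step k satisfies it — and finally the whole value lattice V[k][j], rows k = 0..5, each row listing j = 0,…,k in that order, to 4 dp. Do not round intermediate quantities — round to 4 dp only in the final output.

price = 2.5221
boundary = - - - 67.3390 58.7830
tree:
2.5221
4.8164 0.6626
8.9576 1.4698 0.0000
16.0410 3.2602 0.0000 0.0000
24.5970 7.2317 0.0000 0.0000 0.0000
32.0658 16.0410 0.0000 0.0000 0.0000 0.0000

Δt=0.27740  u=1.14555  d=0.87294  q=0.54008  discount=0.98023
step 5 (expiry): payoffs max(K−S,0) = 32.0658 16.0410 0.0000 0.0000 0.0000 0.0000
step 4: (k=4,j=0): S=58.7830, (K−S)⁺=24.5970, hold=22.9481 ⇒ V=24.5970 exercise | (k=4,j=1): S=77.1402, (K−S)⁺=6.2398, hold=7.2317 ⇒ V=7.2317 continue | (k=4,j=2): S=101.2300, (K−S)⁺=0.0000, hold=0.0000 ⇒ V=0.0000 continue | (k=4,j=3): S=132.8427, (K−S)⁺=0.0000, hold=0.0000 ⇒ V=0.0000 continue | (k=4,j=4): S=174.3277, (K−S)⁺=0.0000, hold=0.0000 ⇒ V=0.0000 continue  boundary S*=58.7830
step 3: (k=3,j=0): S=67.3390, (K−S)⁺=16.0410, hold=14.9173 ⇒ V=16.0410 exercise | (k=3,j=1): S=88.3680, (K−S)⁺=0.0000, hold=3.2602 ⇒ V=3.2602 continue | (k=3,j=2): S=115.9641, (K−S)⁺=0.0000, hold=0.0000 ⇒ V=0.0000 continue | (k=3,j=3): S=152.1781, (K−S)⁺=0.0000, hold=0.0000 ⇒ V=0.0000 continue  boundary S*=67.3390
step 2: (k=2,j=0): S=77.1402, (K−S)⁺=6.2398, hold=8.9576 ⇒ V=8.9576 continue | (k=2,j=1): S=101.2300, (K−S)⁺=0.0000, hold=1.4698 ⇒ V=1.4698 continue | (k=2,j=2): S=132.8427, (K−S)⁺=0.0000, hold=0.0000 ⇒ V=0.0000 continue  boundary S*=-
step 1: (k=1,j=0): S=88.3680, (K−S)⁺=0.0000, hold=4.8164 ⇒ V=4.8164 continue | (k=1,j=1): S=115.9641, (K−S)⁺=0.0000, hold=0.6626 ⇒ V=0.6626 continue  boundary S*=-
step 0: (k=0,j=0): S=101.2300, (K−S)⁺=0.0000, hold=2.5221 ⇒ V=2.5221 continue  boundary S*=-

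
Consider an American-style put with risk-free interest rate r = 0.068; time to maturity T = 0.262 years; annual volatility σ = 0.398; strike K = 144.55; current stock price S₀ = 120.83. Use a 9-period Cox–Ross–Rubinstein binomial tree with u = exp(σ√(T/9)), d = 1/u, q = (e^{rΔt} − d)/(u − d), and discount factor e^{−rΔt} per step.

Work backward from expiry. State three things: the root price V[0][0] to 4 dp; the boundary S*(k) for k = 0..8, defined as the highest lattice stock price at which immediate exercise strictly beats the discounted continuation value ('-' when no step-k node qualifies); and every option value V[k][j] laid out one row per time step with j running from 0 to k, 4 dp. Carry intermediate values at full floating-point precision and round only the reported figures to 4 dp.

price = 25.2070
boundary = - - 105.4853 112.8972 105.4853 112.8972 120.8300 112.8972 120.8300
tree:
25.2070
31.8437 18.6069
39.0647 24.6801 12.5493
45.9901 31.6528 17.7387 7.3601
52.4608 39.0647 24.1857 11.3003 3.4113
58.5067 45.9901 31.6528 16.7433 5.8501 0.9626
64.1556 52.4608 39.0647 23.7200 9.7661 1.9197 0.0000
69.4337 58.5067 45.9901 31.6528 15.6855 3.8288 0.0000 0.0000
74.3652 64.1556 52.4608 39.0647 23.7200 7.6362 0.0000 0.0000 0.0000
78.9730 69.4337 58.5067 45.9901 31.6528 15.2298 0.0000 0.0000 0.0000 0.0000

Δt=0.02911  u=1.07027  d=0.93435  q=0.49761  discount=0.99802
step 9 (expiry): payoffs max(K−S,0) = 78.9730 69.4337 58.5067 45.9901 31.6528 15.2298 0.0000 0.0000 0.0000 0.0000
step 8: (k=8,j=0): S=70.1848, (K−S)⁺=74.3652, hold=74.0794 ⇒ V=74.3652 exercise | (k=8,j=1): S=80.3944, (K−S)⁺=64.1556, hold=63.8697 ⇒ V=64.1556 exercise | (k=8,j=2): S=92.0892, (K−S)⁺=52.4608, hold=52.1749 ⇒ V=52.4608 exercise | (k=8,j=3): S=105.4853, (K−S)⁺=39.0647, hold=38.7789 ⇒ V=39.0647 exercise | (k=8,j=4): S=120.8300, (K−S)⁺=23.7200, hold=23.4341 ⇒ V=23.7200 exercise | (k=8,j=5): S=138.4069, (K−S)⁺=6.1431, hold=7.6362 ⇒ V=7.6362 continue | (k=8,j=6): S=158.5407, (K−S)⁺=0.0000, hold=0.0000 ⇒ V=0.0000 continue | (k=8,j=7): S=181.6033, (K−S)⁺=0.0000, hold=0.0000 ⇒ V=0.0000 continue | (k=8,j=8): S=208.0208, (K−S)⁺=0.0000, hold=0.0000 ⇒ V=0.0000 continue  boundary S*=120.8300
step 7: (k=7,j=0): S=75.1163, (K−S)⁺=69.4337, hold=69.1478 ⇒ V=69.4337 exercise | (k=7,j=1): S=86.0433, (K−S)⁺=58.5067, hold=58.2208 ⇒ V=58.5067 exercise | (k=7,j=2): S=98.5599, (K−S)⁺=45.9901, hold=45.7042 ⇒ V=45.9901 exercise | (k=7,j=3): S=112.8972, (K−S)⁺=31.6528, hold=31.3669 ⇒ V=31.6528 exercise | (k=7,j=4): S=129.3202, (K−S)⁺=15.2298, hold=15.6855 ⇒ V=15.6855 continue | (k=7,j=5): S=148.1321, (K−S)⁺=0.0000, hold=3.8288 ⇒ V=3.8288 continue | (k=7,j=6): S=169.6806, (K−S)⁺=0.0000, hold=0.0000 ⇒ V=0.0000 continue | (k=7,j=7): S=194.3637, (K−S)⁺=0.0000, hold=0.0000 ⇒ V=0.0000 continue  boundary S*=112.8972
step 6: (k=6,j=0): S=80.3944, (K−S)⁺=64.1556, hold=63.8697 ⇒ V=64.1556 exercise | (k=6,j=1): S=92.0892, (K−S)⁺=52.4608, hold=52.1749 ⇒ V=52.4608 exercise | (k=6,j=2): S=105.4853, (K−S)⁺=39.0647, hold=38.7789 ⇒ V=39.0647 exercise | (k=6,j=3): S=120.8300, (K−S)⁺=23.7200, hold=23.6604 ⇒ V=23.7200 exercise | (k=6,j=4): S=138.4069, (K−S)⁺=6.1431, hold=9.7661 ⇒ V=9.7661 continue | (k=6,j=5): S=158.5407, (K−S)⁺=0.0000, hold=1.9197 ⇒ V=1.9197 continue | (k=6,j=6): S=181.6033, (K−S)⁺=0.0000, hold=0.0000 ⇒ V=0.0000 continue  boundary S*=120.8300
step 5: (k=5,j=0): S=86.0433, (K−S)⁺=58.5067, hold=58.2208 ⇒ V=58.5067 exercise | (k=5,j=1): S=98.5599, (K−S)⁺=45.9901, hold=45.7042 ⇒ V=45.9901 exercise | (k=5,j=2): S=112.8972, (K−S)⁺=31.6528, hold=31.3669 ⇒ V=31.6528 exercise | (k=5,j=3): S=129.3202, (K−S)⁺=15.2298, hold=16.7433 ⇒ V=16.7433 continue | (k=5,j=4): S=148.1321, (K−S)⁺=0.0000, hold=5.8501 ⇒ V=5.8501 continue | (k=5,j=5): S=169.6806, (K−S)⁺=0.0000, hold=0.9626 ⇒ V=0.9626 continue  boundary S*=112.8972
step 4: (k=4,j=0): S=92.0892, (K−S)⁺=52.4608, hold=52.1749 ⇒ V=52.4608 exercise | (k=4,j=1): S=105.4853, (K−S)⁺=39.0647, hold=38.7789 ⇒ V=39.0647 exercise | (k=4,j=2): S=120.8300, (K−S)⁺=23.7200, hold=24.1857 ⇒ V=24.1857 continue | (k=4,j=3): S=138.4069, (K−S)⁺=6.1431, hold=11.3003 ⇒ V=11.3003 continue | (k=4,j=4): S=158.5407, (K−S)⁺=0.0000, hold=3.4113 ⇒ V=3.4113 continue  boundary S*=105.4853
step 3: (k=3,j=0): S=98.5599, (K−S)⁺=45.9901, hold=45.7042 ⇒ V=45.9901 exercise | (k=3,j=1): S=112.8972, (K−S)⁺=31.6528, hold=31.5982 ⇒ V=31.6528 exercise | (k=3,j=2): S=129.3202, (K−S)⁺=15.2298, hold=17.7387 ⇒ V=17.7387 continue | (k=3,j=3): S=148.1321, (K−S)⁺=0.0000, hold=7.3601 ⇒ V=7.3601 continue  boundary S*=112.8972
step 2: (k=2,j=0): S=105.4853, (K−S)⁺=39.0647, hold=38.7789 ⇒ V=39.0647 exercise | (k=2,j=1): S=120.8300, (K−S)⁺=23.7200, hold=24.6801 ⇒ V=24.6801 continue | (k=2,j=2): S=138.4069, (K−S)⁺=6.1431, hold=12.5493 ⇒ V=12.5493 continue  boundary S*=105.4853
step 1: (k=1,j=0): S=112.8972, (K−S)⁺=31.6528, hold=31.8437 ⇒ V=31.8437 continue | (k=1,j=1): S=129.3202, (K−S)⁺=15.2298, hold=18.6069 ⇒ V=18.6069 continue  boundary S*=-
step 0: (k=0,j=0): S=120.8300, (K−S)⁺=23.7200, hold=25.2070 ⇒ V=25.2070 continue  boundary S*=-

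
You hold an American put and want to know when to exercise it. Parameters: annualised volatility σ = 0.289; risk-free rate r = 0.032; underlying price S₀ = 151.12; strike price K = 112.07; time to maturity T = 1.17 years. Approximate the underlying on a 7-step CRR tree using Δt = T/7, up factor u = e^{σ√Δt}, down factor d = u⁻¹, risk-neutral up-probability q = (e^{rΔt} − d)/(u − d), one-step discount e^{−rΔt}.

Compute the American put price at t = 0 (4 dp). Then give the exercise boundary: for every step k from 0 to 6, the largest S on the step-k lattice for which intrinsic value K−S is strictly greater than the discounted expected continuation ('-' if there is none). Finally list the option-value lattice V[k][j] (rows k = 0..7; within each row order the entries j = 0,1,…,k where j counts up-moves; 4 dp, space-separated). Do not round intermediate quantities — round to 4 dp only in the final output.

price = 3.0623
boundary = - - - - - 83.7062 94.2043
tree:
3.0623
5.0376 1.0653
8.1229 1.9212 0.1971
12.7743 3.4304 0.3909 0.0000
19.4519 6.0499 0.7754 0.0000 0.0000
28.3638 10.5035 1.5380 0.0000 0.0000 0.0000
37.6919 17.8657 3.0507 0.0000 0.0000 0.0000 0.0000
45.9806 28.3638 6.0511 0.0000 0.0000 0.0000 0.0000 0.0000

Δt=0.16714  u=1.12542  d=0.88856  q=0.49314  discount=0.99467
step 7 (expiry): payoffs max(K−S,0) = 45.9806 28.3638 6.0511 0.0000 0.0000 0.0000 0.0000 0.0000
step 6: (k=6,j=0): S=74.3781, (K−S)⁺=37.6919, hold=37.0941 ⇒ V=37.6919 exercise | (k=6,j=1): S=94.2043, (K−S)⁺=17.8657, hold=17.2679 ⇒ V=17.8657 exercise | (k=6,j=2): S=119.3153, (K−S)⁺=0.0000, hold=3.0507 ⇒ V=3.0507 continue | (k=6,j=3): S=151.1200, (K−S)⁺=0.0000, hold=0.0000 ⇒ V=0.0000 continue | (k=6,j=4): S=191.4025, (K−S)⁺=0.0000, hold=0.0000 ⇒ V=0.0000 continue | (k=6,j=5): S=242.4227, (K−S)⁺=0.0000, hold=0.0000 ⇒ V=0.0000 continue | (k=6,j=6): S=307.0429, (K−S)⁺=0.0000, hold=0.0000 ⇒ V=0.0000 continue  boundary S*=94.2043
step 5: (k=5,j=0): S=83.7062, (K−S)⁺=28.3638, hold=27.7660 ⇒ V=28.3638 exercise | (k=5,j=1): S=106.0189, (K−S)⁺=6.0511, hold=10.5035 ⇒ V=10.5035 continue | (k=5,j=2): S=134.2793, (K−S)⁺=0.0000, hold=1.5380 ⇒ V=1.5380 continue | (k=5,j=3): S=170.0728, (K−S)⁺=0.0000, hold=0.0000 ⇒ V=0.0000 continue | (k=5,j=4): S=215.4073, (K−S)⁺=0.0000, hold=0.0000 ⇒ V=0.0000 continue | (k=5,j=5): S=272.8262, (K−S)⁺=0.0000, hold=0.0000 ⇒ V=0.0000 continue  boundary S*=83.7062
step 4: (k=4,j=0): S=94.2043, (K−S)⁺=17.8657, hold=19.4519 ⇒ V=19.4519 continue | (k=4,j=1): S=119.3153, (K−S)⁺=0.0000, hold=6.0499 ⇒ V=6.0499 continue | (k=4,j=2): S=151.1200, (K−S)⁺=0.0000, hold=0.7754 ⇒ V=0.7754 continue | (k=4,j=3): S=191.4025, (K−S)⁺=0.0000, hold=0.0000 ⇒ V=0.0000 continue | (k=4,j=4): S=242.4227, (K−S)⁺=0.0000, hold=0.0000 ⇒ V=0.0000 continue  boundary S*=-
step 3: (k=3,j=0): S=106.0189, (K−S)⁺=6.0511, hold=12.7743 ⇒ V=12.7743 continue | (k=3,j=1): S=134.2793, (K−S)⁺=0.0000, hold=3.4304 ⇒ V=3.4304 continue | (k=3,j=2): S=170.0728, (K−S)⁺=0.0000, hold=0.3909 ⇒ V=0.3909 continue | (k=3,j=3): S=215.4073, (K−S)⁺=0.0000, hold=0.0000 ⇒ V=0.0000 continue  boundary S*=-
step 2: (k=2,j=0): S=119.3153, (K−S)⁺=0.0000, hold=8.1229 ⇒ V=8.1229 continue | (k=2,j=1): S=151.1200, (K−S)⁺=0.0000, hold=1.9212 ⇒ V=1.9212 continue | (k=2,j=2): S=191.4025, (K−S)⁺=0.0000, hold=0.1971 ⇒ V=0.1971 continue  boundary S*=-
step 1: (k=1,j=0): S=134.2793, (K−S)⁺=0.0000, hold=5.0376 ⇒ V=5.0376 continue | (k=1,j=1): S=170.0728, (K−S)⁺=0.0000, hold=1.0653 ⇒ V=1.0653 continue  boundary S*=-
step 0: (k=0,j=0): S=151.1200, (K−S)⁺=0.0000, hold=3.0623 ⇒ V=3.0623 continue  boundary S*=-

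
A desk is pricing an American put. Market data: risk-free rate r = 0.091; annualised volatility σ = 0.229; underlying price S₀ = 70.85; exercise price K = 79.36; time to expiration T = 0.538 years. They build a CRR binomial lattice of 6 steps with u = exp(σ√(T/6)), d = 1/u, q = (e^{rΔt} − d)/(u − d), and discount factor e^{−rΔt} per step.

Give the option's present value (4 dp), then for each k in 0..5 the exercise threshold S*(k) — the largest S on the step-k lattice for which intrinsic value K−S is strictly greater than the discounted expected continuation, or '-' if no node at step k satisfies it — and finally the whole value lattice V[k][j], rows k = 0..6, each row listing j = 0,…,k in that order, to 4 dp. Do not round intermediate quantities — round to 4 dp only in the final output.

price = 8.8411
boundary = - 66.1545 61.7701 66.1545 70.8500 66.1545
tree:
8.8411
13.2055 5.2948
17.5899 8.5770 2.6075
21.6837 13.2055 4.8040 0.7949
25.5061 17.5899 8.5100 1.7519 0.0000
29.0753 21.6837 13.2055 3.8612 0.0000 0.0000
32.4078 25.5061 17.5899 8.5100 0.0000 0.0000 0.0000

Δt=0.08967, u=1.07098, d=0.93373, q=0.54256, disc=e^(-rΔt)=0.99187
k=6 terminal: V=max(K-S,0) → 32.4078 25.5061 17.5899 8.5100 0.0000 0.0000 0.0000
k=5: j=0 S=50.2847 intr=29.0753 cont=28.4303 V=29.0753[EX]; j=1 S=57.6763 intr=21.6837 cont=21.0387 V=21.6837[EX]; j=2 S=66.1545 intr=13.2055 cont=12.5606 V=13.2055[EX]; j=3 S=75.8788 intr=3.4812 cont=3.8612 V=3.8612[hold]; j=4 S=87.0326 intr=0.0000 cont=0.0000 V=0.0000[hold]; j=5 S=99.8260 intr=0.0000 cont=0.0000 V=0.0000[hold]  S*(5)=66.1545
k=4: j=0 S=53.8539 intr=25.5061 cont=24.8612 V=25.5061[EX]; j=1 S=61.7701 intr=17.5899 cont=16.9450 V=17.5899[EX]; j=2 S=70.8500 intr=8.5100 cont=8.0696 V=8.5100[EX]; j=3 S=81.2646 intr=0.0000 cont=1.7519 V=1.7519[hold]; j=4 S=93.2101 intr=0.0000 cont=0.0000 V=0.0000[hold]  S*(4)=70.8500
k=3: j=0 S=57.6763 intr=21.6837 cont=21.0387 V=21.6837[EX]; j=1 S=66.1545 intr=13.2055 cont=12.5606 V=13.2055[EX]; j=2 S=75.8788 intr=3.4812 cont=4.8040 V=4.8040[hold]; j=3 S=87.0326 intr=0.0000 cont=0.7949 V=0.7949[hold]  S*(3)=66.1545
k=2: j=0 S=61.7701 intr=17.5899 cont=16.9450 V=17.5899[EX]; j=1 S=70.8500 intr=8.5100 cont=8.5770 V=8.5770[hold]; j=2 S=81.2646 intr=0.0000 cont=2.6075 V=2.6075[hold]  S*(2)=61.7701
k=1: j=0 S=66.1545 intr=13.2055 cont=12.5967 V=13.2055[EX]; j=1 S=75.8788 intr=3.4812 cont=5.2948 V=5.2948[hold]  S*(1)=66.1545
k=0: j=0 S=70.8500 intr=8.5100 cont=8.8411 V=8.8411[hold]  S*(0)=-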